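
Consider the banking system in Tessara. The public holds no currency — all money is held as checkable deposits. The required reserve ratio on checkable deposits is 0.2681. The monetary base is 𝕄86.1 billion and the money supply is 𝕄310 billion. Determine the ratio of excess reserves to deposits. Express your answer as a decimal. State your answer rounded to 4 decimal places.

Using m = M/MB = 310/86.1 ≈ 3.600465. Since m = (1 + c)/(c + rr + e), the denominator satisfies c + rr + e = (1 + c)/m = (1 + 0) / 3.600465 ≈ 0.277742.
With c = 0 and rr = 0.2681, the ratio of excess reserves to deposits is 0.277742 − 0 − 0.2681 = 0.009642.

0.0096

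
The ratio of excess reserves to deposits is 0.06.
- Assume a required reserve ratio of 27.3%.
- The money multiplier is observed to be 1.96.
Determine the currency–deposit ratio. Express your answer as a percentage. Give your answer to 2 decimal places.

Using m = 1.96. From m = (1 + c)/(c + rr + e), rearranging gives 1 + c = m·(c + rr + e), so c·(1 − m) = m·(rr + e) − 1.
Hence c = [m·(rr + e) − 1]/(1 − m) = [1.96 × (0.273 + 0.06) − 1] / (1 − 1.96) ≈ 0.361792.

36.18%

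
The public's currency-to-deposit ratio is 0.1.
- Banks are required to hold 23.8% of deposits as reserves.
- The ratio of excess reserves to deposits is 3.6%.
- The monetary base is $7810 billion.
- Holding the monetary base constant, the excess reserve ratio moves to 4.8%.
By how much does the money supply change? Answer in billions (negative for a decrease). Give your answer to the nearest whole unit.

-714 billion

Initially m₁ = (1 + 0.1) / (0.238 + 0.036 + 0.1) ≈ 2.94118, so M₁ = 2.94118 × 7810 = 22970.6158 billion.
After the change m₂ = (1 + 0.1) / (0.238 + 0.048 + 0.1) ≈ 2.84974, so M₂ = 2.84974 × 7810 = 22256.4694 billion.
ΔM = M₂ − M₁ = 22256.4694 − 22970.6158 = -714.1464 billion.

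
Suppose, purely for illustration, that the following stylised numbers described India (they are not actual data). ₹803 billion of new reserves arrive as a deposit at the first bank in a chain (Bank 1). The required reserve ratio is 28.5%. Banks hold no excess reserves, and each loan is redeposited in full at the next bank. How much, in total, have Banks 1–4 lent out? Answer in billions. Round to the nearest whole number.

Bank i lends (1 − rr)^i of the original deposit: Bank 1 lends 803·0.7150 = 574.1450, Bank 2 lends 803·0.7150² ≈ 410.5137, and so on.
Summing a geometric series: total = 803·[0.7150·(1 − 0.7150^4) / (1 − 0.7150)] ≈ 1488.0408 billion.

₹1488 billion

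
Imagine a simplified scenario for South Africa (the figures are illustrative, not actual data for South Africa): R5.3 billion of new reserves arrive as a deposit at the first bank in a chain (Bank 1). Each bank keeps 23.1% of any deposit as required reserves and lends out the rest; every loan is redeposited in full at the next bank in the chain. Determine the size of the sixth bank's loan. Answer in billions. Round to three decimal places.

Each bank lends a fraction (1 − rr) = 0.7690 of the deposit it receives, so Bank 6 receives 5.3·0.7690^5 and lends 5.3·0.7690^6 ≈ 1.0961 billion.

R1.096 billion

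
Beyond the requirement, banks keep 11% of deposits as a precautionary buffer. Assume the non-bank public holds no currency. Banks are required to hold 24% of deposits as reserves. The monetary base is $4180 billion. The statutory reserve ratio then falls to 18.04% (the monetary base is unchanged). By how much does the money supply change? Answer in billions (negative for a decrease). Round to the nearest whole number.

Initially m₁ = 1 / (0.24 + 0.11) ≈ 2.85714, so M₁ = 2.85714 × 4180 = 11942.8452 billion.
After the change m₂ = 1 / (0.1804 + 0.11) ≈ 3.44353, so M₂ = 3.44353 × 4180 = 14393.9554 billion.
ΔM = M₂ − M₁ = 14393.9554 − 11942.8452 = 2451.1102 billion.

$2451 billion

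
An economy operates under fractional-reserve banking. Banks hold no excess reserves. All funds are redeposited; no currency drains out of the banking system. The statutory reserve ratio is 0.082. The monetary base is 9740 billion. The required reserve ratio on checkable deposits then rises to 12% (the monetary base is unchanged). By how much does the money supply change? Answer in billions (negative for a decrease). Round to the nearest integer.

Initially m₁ = 1 / (0.082) ≈ 12.19512, so M₁ = 12.19512 × 9740 = 118780.4688 billion.
After the change m₂ = 1 / (0.12) ≈ 8.33333, so M₂ = 8.33333 × 9740 = 81166.6342 billion.
ΔM = M₂ − M₁ = 81166.6342 − 118780.4688 = -37613.8346 billion.

-37614 billion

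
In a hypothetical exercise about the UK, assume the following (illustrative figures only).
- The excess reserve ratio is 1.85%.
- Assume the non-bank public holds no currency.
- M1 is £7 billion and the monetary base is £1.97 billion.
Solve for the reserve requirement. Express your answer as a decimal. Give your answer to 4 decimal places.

0.2629

Using m = M/MB = 7/1.97 ≈ 3.553299. Since m = (1 + c)/(c + rr + e), the denominator satisfies c + rr + e = (1 + c)/m = (1 + 0) / 3.553299 ≈ 0.281429.
With c = 0 and e = 0.0185, the reserve requirement is 0.281429 − 0 − 0.0185 = 0.262929.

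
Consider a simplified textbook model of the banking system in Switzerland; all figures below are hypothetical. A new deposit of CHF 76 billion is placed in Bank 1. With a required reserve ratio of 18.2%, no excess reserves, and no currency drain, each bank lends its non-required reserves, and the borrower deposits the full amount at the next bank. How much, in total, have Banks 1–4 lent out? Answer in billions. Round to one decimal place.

CHF 188.6 billion

Bank i lends (1 − rr)^i of the original deposit: Bank 1 lends 76·0.8180 = 62.1680, Bank 2 lends 76·0.8180² ≈ 50.8534, and so on.
Summing a geometric series: total = 76·[0.8180·(1 − 0.8180^4) / (1 − 0.8180)] ≈ 188.6468 billion.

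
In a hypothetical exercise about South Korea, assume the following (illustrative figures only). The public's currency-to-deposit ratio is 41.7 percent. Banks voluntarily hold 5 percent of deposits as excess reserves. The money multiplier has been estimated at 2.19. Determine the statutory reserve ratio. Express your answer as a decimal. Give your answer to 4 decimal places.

0.1800

Using m = 2.19. Since m = (1 + c)/(c + rr + e), the denominator satisfies c + rr + e = (1 + c)/m = (1 + 0.417) / 2.19 ≈ 0.647032.
With c = 0.417 and e = 0.05, the statutory reserve ratio is 0.647032 − 0.417 − 0.05 = 0.180032.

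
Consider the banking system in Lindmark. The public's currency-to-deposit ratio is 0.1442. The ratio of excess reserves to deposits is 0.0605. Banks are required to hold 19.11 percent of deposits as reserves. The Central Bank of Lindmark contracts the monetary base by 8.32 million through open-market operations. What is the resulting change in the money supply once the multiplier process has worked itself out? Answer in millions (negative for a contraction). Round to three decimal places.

-24.052 million

The money multiplier is m = (1 + c) / (rr + e + c) = (1 + 0.1442) / (0.1911 + 0.0605 + 0.1442) ≈ 2.89085.
The sale removes 8.32 million of base, so ΔM = m × ΔMB = 2.89085 × (−8.32) ≈ -24.0519 million.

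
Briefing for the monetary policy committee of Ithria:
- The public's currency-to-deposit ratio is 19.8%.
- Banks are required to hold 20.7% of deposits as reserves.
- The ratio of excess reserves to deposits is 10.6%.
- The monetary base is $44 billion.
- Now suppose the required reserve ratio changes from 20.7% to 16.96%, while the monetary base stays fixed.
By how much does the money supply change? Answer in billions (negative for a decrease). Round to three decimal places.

Initially m₁ = (1 + 0.198) / (0.207 + 0.106 + 0.198) ≈ 2.344423, so M₁ = 2.344423 × 44 ≈ 103.1546 billion.
After the change m₂ = (1 + 0.198) / (0.1696 + 0.106 + 0.198) ≈ 2.529561, so M₂ = 2.529561 × 44 ≈ 111.3007 billion.
ΔM = M₂ − M₁ = 111.3007 − 103.1546 = 8.1461 billion.

$8.146 billion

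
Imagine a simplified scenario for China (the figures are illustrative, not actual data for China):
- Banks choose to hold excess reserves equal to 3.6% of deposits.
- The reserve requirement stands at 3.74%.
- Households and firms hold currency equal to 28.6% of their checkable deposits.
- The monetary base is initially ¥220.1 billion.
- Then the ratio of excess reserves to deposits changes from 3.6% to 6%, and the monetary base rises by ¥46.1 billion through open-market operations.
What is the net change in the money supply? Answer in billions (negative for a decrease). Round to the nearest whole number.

Before: m₁ = (1 + 0.286) / (0.0374 + 0.036 + 0.286) ≈ 3.5782, MB₁ = 220.1, so M₁ = 3.5782 × 220.1 ≈ 787.5618 billion.
After: m₂ = (1 + 0.286) / (0.0374 + 0.06 + 0.286) ≈ 3.3542, MB₂ = 220.1 + 46.1 = 266.2, so M₂ = 3.3542 × 266.2 ≈ 892.888 billion.
ΔM = M₂ − M₁ = 892.888 − 787.5618 = 105.3262 billion.

¥105 billion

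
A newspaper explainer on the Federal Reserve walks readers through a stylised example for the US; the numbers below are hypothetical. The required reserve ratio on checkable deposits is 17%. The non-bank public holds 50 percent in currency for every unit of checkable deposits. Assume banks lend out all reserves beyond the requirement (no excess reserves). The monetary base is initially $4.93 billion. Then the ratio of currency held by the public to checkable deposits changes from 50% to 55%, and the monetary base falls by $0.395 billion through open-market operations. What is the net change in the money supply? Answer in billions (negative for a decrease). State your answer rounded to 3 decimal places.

Before: m₁ = (1 + 0.5) / (0.17 + 0.5) ≈ 2.23881, MB₁ = 4.93, so M₁ = 2.23881 × 4.93 ≈ 11.0373 billion.
After: m₂ = (1 + 0.55) / (0.17 + 0.55) ≈ 2.15278, MB₂ = 4.93 − 0.395 = 4.535, so M₂ = 2.15278 × 4.535 ≈ 9.7629 billion.
ΔM = M₂ − M₁ = 9.7629 − 11.0373 = -1.2744 billion.

-1.274 billion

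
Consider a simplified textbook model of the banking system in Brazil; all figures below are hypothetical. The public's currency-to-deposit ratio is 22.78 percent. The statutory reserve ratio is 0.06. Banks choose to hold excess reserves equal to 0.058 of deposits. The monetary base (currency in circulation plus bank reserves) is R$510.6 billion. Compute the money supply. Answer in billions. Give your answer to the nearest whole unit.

The money multiplier is m = (1 + c) / (rr + e + c) = (1 + 0.2278) / (0.06 + 0.058 + 0.2278) ≈ 3.5506.
So M = m × MB = 3.5506 × 510.6 ≈ 1812.9364 billion.

R$1813 billion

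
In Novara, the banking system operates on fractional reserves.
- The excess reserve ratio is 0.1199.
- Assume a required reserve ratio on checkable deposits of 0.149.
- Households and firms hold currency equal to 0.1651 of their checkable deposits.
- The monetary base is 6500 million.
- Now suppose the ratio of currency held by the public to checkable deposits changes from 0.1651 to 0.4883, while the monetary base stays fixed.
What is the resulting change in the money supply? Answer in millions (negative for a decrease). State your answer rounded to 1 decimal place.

-4673.7 million

Initially m₁ = (1 + 0.1651) / (0.149 + 0.1199 + 0.1651) ≈ 2.684562, so M₁ = 2.684562 × 6500 = 17449.653 million.
After the change m₂ = (1 + 0.4883) / (0.149 + 0.1199 + 0.4883) ≈ 1.965531, so M₂ = 1.965531 × 6500 = 12775.9515 million.
ΔM = M₂ − M₁ = 12775.9515 − 17449.653 = -4673.7015 million.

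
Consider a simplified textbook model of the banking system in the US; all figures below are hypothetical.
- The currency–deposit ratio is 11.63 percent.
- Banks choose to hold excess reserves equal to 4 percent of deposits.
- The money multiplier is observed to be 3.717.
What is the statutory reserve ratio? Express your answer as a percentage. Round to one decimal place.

14.4%

Using m = 3.717. Since m = (1 + c)/(c + rr + e), the denominator satisfies c + rr + e = (1 + c)/m = (1 + 0.1163) / 3.717 ≈ 0.300323.
With c = 0.1163 and e = 0.04, the statutory reserve ratio is 0.300323 − 0.1163 − 0.04 = 0.144023.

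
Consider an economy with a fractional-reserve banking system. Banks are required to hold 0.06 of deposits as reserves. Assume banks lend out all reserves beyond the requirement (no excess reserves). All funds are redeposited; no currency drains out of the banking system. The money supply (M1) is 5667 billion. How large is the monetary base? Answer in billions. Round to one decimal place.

340.0 billion

With no currency drain and no excess reserves, the money multiplier is m = 1/rr = 1/0.06 ≈ 16.666667.
The monetary base is MB = M / m = 5667 / 16.666667 ≈ 340.02 billion.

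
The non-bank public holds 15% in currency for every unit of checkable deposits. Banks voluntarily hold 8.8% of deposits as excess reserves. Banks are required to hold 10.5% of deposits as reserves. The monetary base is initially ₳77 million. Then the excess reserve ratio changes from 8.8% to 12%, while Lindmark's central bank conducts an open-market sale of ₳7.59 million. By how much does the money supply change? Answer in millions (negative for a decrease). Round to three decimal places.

Before: m₁ = (1 + 0.15) / (0.105 + 0.088 + 0.15) ≈ 3.352770, MB₁ = 77, so M₁ = 3.352770 × 77 ≈ 258.1633 million.
After: m₂ = (1 + 0.15) / (0.105 + 0.12 + 0.15) ≈ 3.066667, MB₂ = 77 − 7.59 = 69.41, so M₂ = 3.066667 × 69.41 ≈ 212.8574 million.
ΔM = M₂ − M₁ = 212.8574 − 258.1633 = -45.3059 million.

-45.306 million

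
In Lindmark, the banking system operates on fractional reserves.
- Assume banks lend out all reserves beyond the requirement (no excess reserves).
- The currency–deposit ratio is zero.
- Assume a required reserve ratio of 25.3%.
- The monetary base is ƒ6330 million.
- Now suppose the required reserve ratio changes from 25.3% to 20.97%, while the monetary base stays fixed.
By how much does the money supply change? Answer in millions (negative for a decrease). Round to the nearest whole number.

ƒ5166 million

Initially m₁ = 1 / (0.253) ≈ 3.95257, so M₁ = 3.95257 × 6330 = 25019.7681 million.
After the change m₂ = 1 / (0.2097) ≈ 4.76872, so M₂ = 4.76872 × 6330 = 30185.9976 million.
ΔM = M₂ − M₁ = 30185.9976 − 25019.7681 = 5166.2295 million.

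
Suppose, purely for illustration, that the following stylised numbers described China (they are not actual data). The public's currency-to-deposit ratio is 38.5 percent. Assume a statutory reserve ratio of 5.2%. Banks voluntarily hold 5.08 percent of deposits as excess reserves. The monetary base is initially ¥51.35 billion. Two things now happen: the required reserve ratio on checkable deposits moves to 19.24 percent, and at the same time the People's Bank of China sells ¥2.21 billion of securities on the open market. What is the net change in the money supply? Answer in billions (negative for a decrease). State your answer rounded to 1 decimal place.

-37.5 billion

Before: m₁ = (1 + 0.385) / (0.052 + 0.0508 + 0.385) ≈ 2.8393, MB₁ = 51.35, so M₁ = 2.8393 × 51.35 ≈ 145.7981 billion.
After: m₂ = (1 + 0.385) / (0.1924 + 0.0508 + 0.385) ≈ 2.2047, MB₂ = 51.35 − 2.21 = 49.14, so M₂ = 2.2047 × 49.14 ≈ 108.339 billion.
ΔM = M₂ − M₁ = 108.339 − 145.7981 = -37.4591 billion.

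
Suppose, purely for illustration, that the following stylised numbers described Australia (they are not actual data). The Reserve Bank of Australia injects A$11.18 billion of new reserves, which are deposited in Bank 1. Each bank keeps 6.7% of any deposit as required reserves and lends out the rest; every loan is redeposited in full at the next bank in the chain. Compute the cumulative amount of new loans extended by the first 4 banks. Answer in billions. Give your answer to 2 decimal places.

Bank i lends (1 − rr)^i of the original deposit: Bank 1 lends 11.18·0.9330 ≈ 10.4309, Bank 2 lends 11.18·0.9330² ≈ 9.7321, and so on.
Summing a geometric series: total = 11.18·[0.9330·(1 − 0.9330^4) / (1 − 0.9330)] ≈ 37.7147 billion.

A$37.71 billion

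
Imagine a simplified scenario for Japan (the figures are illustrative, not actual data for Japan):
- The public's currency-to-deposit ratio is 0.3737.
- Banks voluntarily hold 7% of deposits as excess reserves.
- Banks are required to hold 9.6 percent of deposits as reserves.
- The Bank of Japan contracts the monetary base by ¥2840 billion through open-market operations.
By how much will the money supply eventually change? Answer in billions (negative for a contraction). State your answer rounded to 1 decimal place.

-7228.7 billion

The money multiplier is m = (1 + c) / (rr + e + c) = (1 + 0.3737) / (0.096 + 0.07 + 0.3737) ≈ 2.545303.
The sale removes 2840 billion of base, so ΔM = m × ΔMB = 2.545303 × (−2840) ≈ -7228.6605 billion.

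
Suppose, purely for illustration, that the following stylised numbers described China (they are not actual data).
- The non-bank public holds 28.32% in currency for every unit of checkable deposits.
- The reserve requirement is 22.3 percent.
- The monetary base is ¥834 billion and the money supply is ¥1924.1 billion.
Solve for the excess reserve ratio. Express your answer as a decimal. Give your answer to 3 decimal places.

0.050

Using m = M/MB = 1924.1/834 ≈ 2.307074. Since m = (1 + c)/(c + rr + e), the denominator satisfies c + rr + e = (1 + c)/m = (1 + 0.2832) / 2.307074 ≈ 0.556202.
With c = 0.2832 and rr = 0.223, the excess reserve ratio is 0.556202 − 0.2832 − 0.223 = 0.050002.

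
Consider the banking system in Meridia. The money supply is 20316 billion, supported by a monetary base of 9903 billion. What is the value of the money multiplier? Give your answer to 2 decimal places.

2.05

The money multiplier is m = M / MB = 20316 / 9903 ≈ 2.05150.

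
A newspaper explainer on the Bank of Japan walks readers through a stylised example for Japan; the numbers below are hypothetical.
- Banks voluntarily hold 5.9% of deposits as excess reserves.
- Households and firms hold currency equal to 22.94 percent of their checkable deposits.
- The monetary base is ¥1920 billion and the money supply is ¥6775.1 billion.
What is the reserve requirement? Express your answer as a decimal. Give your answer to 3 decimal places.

Using m = M/MB = 6775.1/1920 ≈ 3.528698. Since m = (1 + c)/(c + rr + e), the denominator satisfies c + rr + e = (1 + c)/m = (1 + 0.2294) / 3.528698 ≈ 0.348400.
With c = 0.2294 and e = 0.059, the reserve requirement is 0.348400 − 0.2294 − 0.059 = 0.06.

0.060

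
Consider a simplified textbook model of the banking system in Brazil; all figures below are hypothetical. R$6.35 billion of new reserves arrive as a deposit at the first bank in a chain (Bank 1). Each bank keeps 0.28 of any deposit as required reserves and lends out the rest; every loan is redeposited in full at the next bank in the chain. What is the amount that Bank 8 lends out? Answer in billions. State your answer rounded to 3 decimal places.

Each bank lends a fraction (1 − rr) = 0.7200 of the deposit it receives, so Bank 8 receives 6.35·0.7200^7 and lends 6.35·0.7200^8 ≈ 0.4586 billion.

R$0.459 billion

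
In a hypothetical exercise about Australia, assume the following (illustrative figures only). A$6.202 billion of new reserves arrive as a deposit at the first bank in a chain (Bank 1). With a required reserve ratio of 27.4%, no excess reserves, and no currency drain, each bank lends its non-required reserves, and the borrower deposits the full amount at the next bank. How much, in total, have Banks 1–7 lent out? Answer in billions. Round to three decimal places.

Bank i lends (1 − rr)^i of the original deposit: Bank 1 lends 6.202·0.7260 ≈ 4.5027, Bank 2 lends 6.202·0.7260² ≈ 3.2689, and so on.
Summing a geometric series: total = 6.202·[0.7260·(1 − 0.7260^7) / (1 − 0.7260)] ≈ 14.6861 billion.

A$14.686 billion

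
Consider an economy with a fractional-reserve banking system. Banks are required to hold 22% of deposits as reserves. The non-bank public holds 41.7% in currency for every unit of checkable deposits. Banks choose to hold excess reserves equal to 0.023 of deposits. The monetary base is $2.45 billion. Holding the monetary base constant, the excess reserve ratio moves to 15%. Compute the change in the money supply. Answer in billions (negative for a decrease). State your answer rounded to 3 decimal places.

Initially m₁ = (1 + 0.417) / (0.22 + 0.023 + 0.417) ≈ 2.14697, so M₁ = 2.14697 × 2.45 ≈ 5.2601 billion.
After the change m₂ = (1 + 0.417) / (0.22 + 0.15 + 0.417) ≈ 1.80051, so M₂ = 1.80051 × 2.45 ≈ 4.4112 billion.
ΔM = M₂ − M₁ = 4.4112 − 5.2601 = -0.8489 billion.

-0.849 billion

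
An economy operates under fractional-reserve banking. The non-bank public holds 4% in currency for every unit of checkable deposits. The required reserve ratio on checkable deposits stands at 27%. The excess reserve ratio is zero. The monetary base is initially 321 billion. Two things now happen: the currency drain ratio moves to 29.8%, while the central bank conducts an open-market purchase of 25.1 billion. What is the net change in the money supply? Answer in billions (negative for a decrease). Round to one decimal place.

-286.0 billion

Before: m₁ = (1 + 0.04) / (0.27 + 0.04) ≈ 3.35484, MB₁ = 321, so M₁ = 3.35484 × 321 ≈ 1076.9036 billion.
After: m₂ = (1 + 0.298) / (0.27 + 0.298) ≈ 2.28521, MB₂ = 321 + 25.1 = 346.1, so M₂ = 2.28521 × 346.1 ≈ 790.9112 billion.
ΔM = M₂ − M₁ = 790.9112 − 1076.9036 = -285.9924 billion.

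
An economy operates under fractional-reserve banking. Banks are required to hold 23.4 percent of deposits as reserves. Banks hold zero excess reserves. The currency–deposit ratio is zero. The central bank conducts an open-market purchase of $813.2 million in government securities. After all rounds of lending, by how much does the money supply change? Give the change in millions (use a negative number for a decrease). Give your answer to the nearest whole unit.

$3475 million

The simple money multiplier is m = 1/rr = 1/0.234 ≈ 4.2735.
An open-market purchase increases the monetary base by 813.2 million, so ΔM = m × ΔMB = 4.2735 × 813.2 = 3475.2102 million.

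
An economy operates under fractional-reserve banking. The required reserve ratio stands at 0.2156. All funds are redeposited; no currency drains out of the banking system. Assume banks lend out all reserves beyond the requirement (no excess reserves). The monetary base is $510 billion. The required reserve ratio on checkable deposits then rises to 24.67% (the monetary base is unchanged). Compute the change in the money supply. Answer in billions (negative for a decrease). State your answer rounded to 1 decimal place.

-298.2 billion

Initially m₁ = 1 / (0.2156) ≈ 4.63822, so M₁ = 4.63822 × 510 = 2365.4922 billion.
After the change m₂ = 1 / (0.2467) ≈ 4.05351, so M₂ = 4.05351 × 510 = 2067.2901 billion.
ΔM = M₂ − M₁ = 2067.2901 − 2365.4922 = -298.2021 billion.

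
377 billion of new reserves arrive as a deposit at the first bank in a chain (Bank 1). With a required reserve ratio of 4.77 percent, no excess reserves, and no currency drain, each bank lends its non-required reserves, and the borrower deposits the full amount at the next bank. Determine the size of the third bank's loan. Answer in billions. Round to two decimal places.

325.58 billion

Each bank lends a fraction (1 − rr) = 0.9523 of the deposit it receives, so Bank 3 receives 377·0.9523^2 and lends 377·0.9523^3 ≈ 325.5837 billion.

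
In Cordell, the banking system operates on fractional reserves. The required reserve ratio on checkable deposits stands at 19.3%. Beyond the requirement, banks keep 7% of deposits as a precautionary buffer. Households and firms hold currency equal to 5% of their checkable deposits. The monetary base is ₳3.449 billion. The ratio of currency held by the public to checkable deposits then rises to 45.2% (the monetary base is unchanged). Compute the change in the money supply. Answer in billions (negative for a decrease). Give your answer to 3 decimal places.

-4.566 billion

Initially m₁ = (1 + 0.05) / (0.193 + 0.07 + 0.05) ≈ 3.35463, so M₁ = 3.35463 × 3.449 ≈ 11.5701 billion.
After the change m₂ = (1 + 0.452) / (0.193 + 0.07 + 0.452) ≈ 2.03077, so M₂ = 2.03077 × 3.449 ≈ 7.0041 billion.
ΔM = M₂ − M₁ = 7.0041 − 11.5701 = -4.566 billion.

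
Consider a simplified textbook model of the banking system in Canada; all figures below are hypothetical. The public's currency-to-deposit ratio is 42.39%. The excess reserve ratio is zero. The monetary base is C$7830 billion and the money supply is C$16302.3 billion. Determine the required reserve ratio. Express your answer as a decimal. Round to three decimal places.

0.260

Using m = M/MB = 16302.3/7830 ≈ 2.082031. Since m = (1 + c)/(c + rr + e), the denominator satisfies c + rr + e = (1 + c)/m = (1 + 0.4239) / 2.082031 ≈ 0.683900.
With c = 0.4239 and e = 0, the required reserve ratio is 0.683900 − 0.4239 − 0 = 0.26.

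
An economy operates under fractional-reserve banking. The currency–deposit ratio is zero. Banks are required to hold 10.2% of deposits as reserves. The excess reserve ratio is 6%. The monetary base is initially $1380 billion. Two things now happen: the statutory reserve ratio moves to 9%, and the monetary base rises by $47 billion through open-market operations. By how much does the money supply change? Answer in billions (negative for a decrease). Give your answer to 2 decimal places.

$994.81 billion

Before: m₁ = 1 / (0.102 + 0.06) ≈ 6.1728395, MB₁ = 1380, so M₁ = 6.1728395 × 1380 ≈ 8518.5185 billion.
After: m₂ = 1 / (0.09 + 0.06) ≈ 6.6666667, MB₂ = 1380 + 47 = 1427, so M₂ = 6.6666667 × 1427 ≈ 9513.3334 billion.
ΔM = M₂ − M₁ = 9513.3334 − 8518.5185 = 994.8149 billion.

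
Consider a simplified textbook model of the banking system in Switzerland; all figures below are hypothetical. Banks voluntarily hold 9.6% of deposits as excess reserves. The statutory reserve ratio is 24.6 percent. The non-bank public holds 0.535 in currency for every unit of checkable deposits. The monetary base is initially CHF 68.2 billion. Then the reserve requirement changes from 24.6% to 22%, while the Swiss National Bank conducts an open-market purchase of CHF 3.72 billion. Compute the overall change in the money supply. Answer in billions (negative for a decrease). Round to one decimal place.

Before: m₁ = (1 + 0.535) / (0.246 + 0.096 + 0.535) ≈ 1.7503, MB₁ = 68.2, so M₁ = 1.7503 × 68.2 ≈ 119.3705 billion.
After: m₂ = (1 + 0.535) / (0.22 + 0.096 + 0.535) ≈ 1.8038, MB₂ = 68.2 + 3.72 = 71.92, so M₂ = 1.8038 × 71.92 ≈ 129.7293 billion.
ΔM = M₂ − M₁ = 129.7293 − 119.3705 = 10.3588 billion.

CHF 10.4 billion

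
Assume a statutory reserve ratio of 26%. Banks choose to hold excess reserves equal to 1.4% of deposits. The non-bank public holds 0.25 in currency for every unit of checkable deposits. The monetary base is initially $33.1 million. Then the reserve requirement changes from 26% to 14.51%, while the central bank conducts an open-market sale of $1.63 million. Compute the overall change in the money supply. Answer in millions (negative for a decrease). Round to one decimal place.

$17.2 million

Before: m₁ = (1 + 0.25) / (0.26 + 0.014 + 0.25) ≈ 2.3855, MB₁ = 33.1, so M₁ = 2.3855 × 33.1 ≈ 78.96 million.
After: m₂ = (1 + 0.25) / (0.1451 + 0.014 + 0.25) ≈ 3.0555, MB₂ = 33.1 − 1.63 = 31.47, so M₂ = 3.0555 × 31.47 ≈ 96.1566 million.
ΔM = M₂ − M₁ = 96.1566 − 78.96 = 17.1966 million.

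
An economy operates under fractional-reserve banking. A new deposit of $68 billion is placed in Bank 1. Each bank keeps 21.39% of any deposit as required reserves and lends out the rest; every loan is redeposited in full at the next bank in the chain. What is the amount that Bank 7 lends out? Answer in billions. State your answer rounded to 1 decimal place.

Each bank lends a fraction (1 − rr) = 0.7861 of the deposit it receives, so Bank 7 receives 68·0.7861^6 and lends 68·0.7861^7 ≈ 12.6140 billion.

$12.6 billion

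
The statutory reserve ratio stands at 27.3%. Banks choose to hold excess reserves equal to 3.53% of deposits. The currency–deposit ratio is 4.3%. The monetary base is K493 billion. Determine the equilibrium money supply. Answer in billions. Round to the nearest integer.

The money multiplier is m = (1 + c) / (rr + e + c) = (1 + 0.043) / (0.273 + 0.0353 + 0.043) ≈ 2.9690.
So M = m × MB = 2.9690 × 493 = 1463.717 billion.

K1464 billion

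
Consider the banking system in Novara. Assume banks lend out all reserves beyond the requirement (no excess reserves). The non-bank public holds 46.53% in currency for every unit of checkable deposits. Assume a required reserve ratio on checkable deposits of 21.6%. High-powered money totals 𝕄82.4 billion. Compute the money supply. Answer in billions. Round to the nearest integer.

The money multiplier is m = (1 + c) / (rr + c) = (1 + 0.4653) / (0.216 + 0.4653) ≈ 2.1507.
So M = m × MB = 2.1507 × 82.4 ≈ 177.2177 billion.

𝕄177 billion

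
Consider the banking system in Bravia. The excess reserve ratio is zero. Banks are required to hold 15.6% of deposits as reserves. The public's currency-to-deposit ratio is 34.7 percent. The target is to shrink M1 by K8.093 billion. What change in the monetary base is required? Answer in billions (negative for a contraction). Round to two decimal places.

-3.02 billion

The money multiplier is m = (1 + c) / (rr + c) = (1 + 0.347) / (0.156 + 0.347) ≈ 2.6779.
ΔMB = ΔM / m = (−8.093) / 2.6779 ≈ -3.0221 billion.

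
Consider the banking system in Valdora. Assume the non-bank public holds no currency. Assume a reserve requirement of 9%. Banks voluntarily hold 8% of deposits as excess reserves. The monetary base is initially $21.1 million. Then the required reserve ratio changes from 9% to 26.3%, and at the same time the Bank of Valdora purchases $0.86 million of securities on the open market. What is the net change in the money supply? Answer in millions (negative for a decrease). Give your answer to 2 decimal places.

Before: m₁ = 1 / (0.09 + 0.08) ≈ 5.88235, MB₁ = 21.1, so M₁ = 5.88235 × 21.1 ≈ 124.1176 million.
After: m₂ = 1 / (0.263 + 0.08) ≈ 2.91545, MB₂ = 21.1 + 0.86 = 21.96, so M₂ = 2.91545 × 21.96 ≈ 64.0233 million.
ΔM = M₂ − M₁ = 64.0233 − 124.1176 = -60.0943 million.

-60.09 million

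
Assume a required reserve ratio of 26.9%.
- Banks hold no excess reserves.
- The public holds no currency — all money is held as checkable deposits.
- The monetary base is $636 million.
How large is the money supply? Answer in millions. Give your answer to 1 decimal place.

$2364.3 million

With no currency drain or excess reserves, the money multiplier is m = 1/rr = 1/0.269 ≈ 3.71747.
Money supply M = m × MB = 3.71747 × 636 ≈ 2364.3109 million.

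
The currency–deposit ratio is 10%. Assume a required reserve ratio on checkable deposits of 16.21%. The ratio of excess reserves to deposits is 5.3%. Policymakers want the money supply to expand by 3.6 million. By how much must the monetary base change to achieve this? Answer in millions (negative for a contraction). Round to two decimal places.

The money multiplier is m = (1 + c) / (rr + e + c) = (1 + 0.1) / (0.1621 + 0.053 + 0.1) ≈ 3.4910.
ΔMB = ΔM / m = (+3.6) / 3.4910 ≈ 1.0312 million.

1.03 million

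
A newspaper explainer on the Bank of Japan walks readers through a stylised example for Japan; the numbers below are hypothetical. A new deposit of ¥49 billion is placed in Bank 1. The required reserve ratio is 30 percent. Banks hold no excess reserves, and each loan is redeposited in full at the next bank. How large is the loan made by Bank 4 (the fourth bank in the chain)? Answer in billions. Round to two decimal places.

¥11.76 billion

Each bank lends a fraction (1 − rr) = 0.7000 of the deposit it receives, so Bank 4 receives 49·0.7000^3 and lends 49·0.7000^4 = 11.7649 billion.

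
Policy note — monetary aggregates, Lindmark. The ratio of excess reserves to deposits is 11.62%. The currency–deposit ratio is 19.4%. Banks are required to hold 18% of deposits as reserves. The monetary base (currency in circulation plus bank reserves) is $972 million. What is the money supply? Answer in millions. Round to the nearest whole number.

$2368 million

The money multiplier is m = (1 + c) / (rr + e + c) = (1 + 0.194) / (0.18 + 0.1162 + 0.194) ≈ 2.4357.
So M = m × MB = 2.4357 × 972 = 2367.5004 million.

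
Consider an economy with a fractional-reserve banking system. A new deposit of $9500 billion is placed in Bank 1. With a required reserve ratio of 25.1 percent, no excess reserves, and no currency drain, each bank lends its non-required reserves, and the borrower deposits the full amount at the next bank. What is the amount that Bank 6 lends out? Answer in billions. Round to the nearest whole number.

$1677 billion

Each bank lends a fraction (1 − rr) = 0.7490 of the deposit it receives, so Bank 6 receives 9500·0.7490^5 and lends 9500·0.7490^6 ≈ 1677.3145 billion.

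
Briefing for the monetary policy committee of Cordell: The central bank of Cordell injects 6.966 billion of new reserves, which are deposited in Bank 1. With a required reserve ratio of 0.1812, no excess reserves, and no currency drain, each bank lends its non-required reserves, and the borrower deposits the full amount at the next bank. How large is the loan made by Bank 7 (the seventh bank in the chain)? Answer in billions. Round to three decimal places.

Each bank lends a fraction (1 − rr) = 0.8188 of the deposit it receives, so Bank 7 receives 6.966·0.8188^6 and lends 6.966·0.8188^7 ≈ 1.7188 billion.

1.719 billion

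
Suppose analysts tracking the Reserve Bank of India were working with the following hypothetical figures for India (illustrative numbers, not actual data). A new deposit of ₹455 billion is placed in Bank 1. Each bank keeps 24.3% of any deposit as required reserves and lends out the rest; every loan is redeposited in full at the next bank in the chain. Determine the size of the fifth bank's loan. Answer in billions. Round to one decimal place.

Each bank lends a fraction (1 − rr) = 0.7570 of the deposit it receives, so Bank 5 receives 455·0.7570^4 and lends 455·0.7570^5 ≈ 113.1073 billion.

₹113.1 billion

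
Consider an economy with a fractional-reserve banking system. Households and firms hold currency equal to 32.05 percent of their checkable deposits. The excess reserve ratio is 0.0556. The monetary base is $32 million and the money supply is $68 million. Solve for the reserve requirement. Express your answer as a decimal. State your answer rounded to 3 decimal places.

Using m = M/MB = 68/32 = 2.125000. Since m = (1 + c)/(c + rr + e), the denominator satisfies c + rr + e = (1 + c)/m = (1 + 0.3205) / 2.125000 ≈ 0.621412.
With c = 0.3205 and e = 0.0556, the reserve requirement is 0.621412 − 0.3205 − 0.0556 = 0.245312.

0.245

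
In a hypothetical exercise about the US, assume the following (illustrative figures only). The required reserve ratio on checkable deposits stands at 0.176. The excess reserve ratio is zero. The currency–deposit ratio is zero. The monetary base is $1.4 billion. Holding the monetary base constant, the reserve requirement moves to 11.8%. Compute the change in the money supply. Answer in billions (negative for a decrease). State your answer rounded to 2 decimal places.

Initially m₁ = 1 / (0.176) ≈ 5.6818, so M₁ = 5.6818 × 1.4 ≈ 7.9545 billion.
After the change m₂ = 1 / (0.118) ≈ 8.4746, so M₂ = 8.4746 × 1.4 ≈ 11.8644 billion.
ΔM = M₂ − M₁ = 11.8644 − 7.9545 = 3.9099 billion.

$3.91 billion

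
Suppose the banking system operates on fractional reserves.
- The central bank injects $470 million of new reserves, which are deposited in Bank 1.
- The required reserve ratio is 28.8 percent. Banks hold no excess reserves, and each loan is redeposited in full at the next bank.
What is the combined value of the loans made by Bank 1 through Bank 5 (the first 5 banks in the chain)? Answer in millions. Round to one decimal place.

Bank i lends (1 − rr)^i of the original deposit: Bank 1 lends 470·0.7120 = 334.6400, Bank 2 lends 470·0.7120² ≈ 238.2637, and so on.
Summing a geometric series: total = 470·[0.7120·(1 − 0.7120^5) / (1 − 0.7120)] ≈ 949.3336 million.

$949.3 million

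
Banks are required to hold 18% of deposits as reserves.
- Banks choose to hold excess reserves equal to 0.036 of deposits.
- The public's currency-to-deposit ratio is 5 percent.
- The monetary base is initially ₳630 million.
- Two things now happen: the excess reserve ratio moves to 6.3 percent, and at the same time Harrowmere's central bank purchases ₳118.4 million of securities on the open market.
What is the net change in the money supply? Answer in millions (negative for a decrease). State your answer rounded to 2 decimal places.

₳195.14 million

Before: m₁ = (1 + 0.05) / (0.18 + 0.036 + 0.05) ≈ 3.947368, MB₁ = 630, so M₁ = 3.947368 × 630 ≈ 2486.8418 million.
After: m₂ = (1 + 0.05) / (0.18 + 0.063 + 0.05) ≈ 3.583618, MB₂ = 630 + 118.4 = 748.4, so M₂ = 3.583618 × 748.4 ≈ 2681.9797 million.
ΔM = M₂ − M₁ = 2681.9797 − 2486.8418 = 195.1379 million.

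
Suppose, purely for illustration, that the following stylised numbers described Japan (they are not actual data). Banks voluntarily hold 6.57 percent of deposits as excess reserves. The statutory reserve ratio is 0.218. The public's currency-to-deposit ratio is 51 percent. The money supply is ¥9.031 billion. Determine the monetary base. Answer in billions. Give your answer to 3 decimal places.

¥4.747 billion

The money multiplier is m = (1 + c) / (rr + e + c) = (1 + 0.51) / (0.218 + 0.0657 + 0.51) ≈ 1.90248.
MB = M / m = 9.031 / 1.90248 ≈ 4.747 billion.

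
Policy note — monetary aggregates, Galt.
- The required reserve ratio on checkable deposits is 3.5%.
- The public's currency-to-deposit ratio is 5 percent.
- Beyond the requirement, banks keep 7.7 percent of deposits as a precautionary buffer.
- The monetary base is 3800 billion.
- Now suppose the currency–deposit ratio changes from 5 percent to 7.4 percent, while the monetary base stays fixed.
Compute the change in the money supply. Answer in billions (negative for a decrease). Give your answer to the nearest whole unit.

-2688 billion

Initially m₁ = (1 + 0.05) / (0.035 + 0.077 + 0.05) ≈ 6.48148, so M₁ = 6.48148 × 3800 = 24629.624 billion.
After the change m₂ = (1 + 0.074) / (0.035 + 0.077 + 0.074) ≈ 5.77419, so M₂ = 5.77419 × 3800 = 21941.922 billion.
ΔM = M₂ − M₁ = 21941.922 − 24629.624 = -2687.702 billion.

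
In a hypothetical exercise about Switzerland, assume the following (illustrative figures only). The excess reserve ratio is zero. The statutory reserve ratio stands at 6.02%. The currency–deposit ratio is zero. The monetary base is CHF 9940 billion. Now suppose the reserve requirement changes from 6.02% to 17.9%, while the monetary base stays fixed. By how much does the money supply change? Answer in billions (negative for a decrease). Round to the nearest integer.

Initially m₁ = 1 / (0.0602) ≈ 16.61130, so M₁ = 16.61130 × 9940 = 165116.322 billion.
After the change m₂ = 1 / (0.179) ≈ 5.58659, so M₂ = 5.58659 × 9940 = 55530.7046 billion.
ΔM = M₂ − M₁ = 55530.7046 − 165116.322 = -109585.6174 billion.

-109586 billion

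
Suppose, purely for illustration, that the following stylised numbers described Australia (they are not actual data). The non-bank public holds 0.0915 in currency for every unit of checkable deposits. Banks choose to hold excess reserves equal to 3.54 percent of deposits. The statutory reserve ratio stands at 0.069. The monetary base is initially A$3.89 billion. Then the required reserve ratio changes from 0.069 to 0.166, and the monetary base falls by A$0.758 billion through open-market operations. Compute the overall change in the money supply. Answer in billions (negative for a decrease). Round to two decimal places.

-10.00 billion

Before: m₁ = (1 + 0.0915) / (0.069 + 0.0354 + 0.0915) ≈ 5.5717, MB₁ = 3.89, so M₁ = 5.5717 × 3.89 ≈ 21.6739 billion.
After: m₂ = (1 + 0.0915) / (0.166 + 0.0354 + 0.0915) ≈ 3.7265, MB₂ = 3.89 − 0.758 = 3.132, so M₂ = 3.7265 × 3.132 ≈ 11.6714 billion.
ΔM = M₂ − M₁ = 11.6714 − 21.6739 = -10.0025 billion.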